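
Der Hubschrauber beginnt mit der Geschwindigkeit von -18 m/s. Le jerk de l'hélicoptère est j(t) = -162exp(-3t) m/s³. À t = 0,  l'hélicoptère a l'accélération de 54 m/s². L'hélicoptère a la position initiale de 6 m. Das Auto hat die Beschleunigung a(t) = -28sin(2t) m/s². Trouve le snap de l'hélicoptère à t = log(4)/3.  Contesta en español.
Debemos derivar nuestra ecuación de la sacudida j(t) = -162·exp(-3·t) 1 vez. La derivada de la sacudida da el snap: s(t) = 486·exp(-3·t). Usando s(t) = 486·exp(-3·t) y sustituyendo t = log(4)/3, encontramos s = 243/2.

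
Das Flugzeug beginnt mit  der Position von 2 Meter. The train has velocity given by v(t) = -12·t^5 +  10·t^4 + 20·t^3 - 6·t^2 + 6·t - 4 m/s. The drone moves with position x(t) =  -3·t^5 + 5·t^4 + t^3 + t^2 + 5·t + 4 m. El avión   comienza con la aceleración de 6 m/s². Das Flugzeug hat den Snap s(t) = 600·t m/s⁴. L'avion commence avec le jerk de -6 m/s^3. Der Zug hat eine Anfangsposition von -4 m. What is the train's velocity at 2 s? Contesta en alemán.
Wir haben die Geschwindigkeit v(t) = -12·t^5 + 10·t^4 + 20·t^3 - 6·t^2 + 6·t - 4. Durch Einsetzen von t = 2: v(2) = -80.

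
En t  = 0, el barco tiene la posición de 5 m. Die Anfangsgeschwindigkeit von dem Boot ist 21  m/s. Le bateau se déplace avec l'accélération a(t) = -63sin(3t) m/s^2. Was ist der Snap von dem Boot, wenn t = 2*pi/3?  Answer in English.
To solve this, we need to take 2 derivatives of our acceleration equation a(t) = -63·sin(3·t). Differentiating acceleration, we get jerk: j(t) = -189·cos(3·t). The derivative of jerk gives snap: s(t) = 567·sin(3·t). From the given snap equation s(t) = 567·sin(3·t), we substitute t = 2*pi/3 to get s = 0.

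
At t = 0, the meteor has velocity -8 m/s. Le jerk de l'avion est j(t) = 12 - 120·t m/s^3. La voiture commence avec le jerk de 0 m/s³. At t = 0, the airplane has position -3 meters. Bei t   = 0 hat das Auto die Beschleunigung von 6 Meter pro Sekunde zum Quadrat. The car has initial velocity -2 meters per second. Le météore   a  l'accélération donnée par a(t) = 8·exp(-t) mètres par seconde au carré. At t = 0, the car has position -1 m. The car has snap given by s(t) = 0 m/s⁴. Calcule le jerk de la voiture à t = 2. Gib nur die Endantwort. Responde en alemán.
j(2) = 0.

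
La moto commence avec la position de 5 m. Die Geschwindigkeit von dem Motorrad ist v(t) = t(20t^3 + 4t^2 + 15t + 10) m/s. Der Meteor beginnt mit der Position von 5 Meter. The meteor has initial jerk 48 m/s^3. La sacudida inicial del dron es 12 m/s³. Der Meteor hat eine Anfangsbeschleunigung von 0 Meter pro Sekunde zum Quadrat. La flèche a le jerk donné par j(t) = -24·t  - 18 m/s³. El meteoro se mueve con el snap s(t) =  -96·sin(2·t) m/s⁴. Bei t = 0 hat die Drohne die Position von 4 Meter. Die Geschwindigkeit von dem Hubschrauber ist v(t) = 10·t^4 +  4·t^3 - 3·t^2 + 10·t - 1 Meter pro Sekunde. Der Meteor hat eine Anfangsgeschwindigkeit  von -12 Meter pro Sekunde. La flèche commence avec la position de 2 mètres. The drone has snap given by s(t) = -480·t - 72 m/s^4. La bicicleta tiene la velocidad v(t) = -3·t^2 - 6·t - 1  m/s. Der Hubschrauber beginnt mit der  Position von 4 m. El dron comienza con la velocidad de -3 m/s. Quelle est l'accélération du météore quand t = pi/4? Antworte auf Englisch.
We must find the integral of our snap equation s(t) = -96·sin(2·t) 2 times. Finding the integral of s(t) and using j(0) = 48: j(t) = 48·cos(2·t). Finding the antiderivative of j(t) and using a(0) = 0: a(t) = 24·sin(2·t). From the given acceleration equation a(t) = 24·sin(2·t), we substitute t = pi/4 to get a = 24.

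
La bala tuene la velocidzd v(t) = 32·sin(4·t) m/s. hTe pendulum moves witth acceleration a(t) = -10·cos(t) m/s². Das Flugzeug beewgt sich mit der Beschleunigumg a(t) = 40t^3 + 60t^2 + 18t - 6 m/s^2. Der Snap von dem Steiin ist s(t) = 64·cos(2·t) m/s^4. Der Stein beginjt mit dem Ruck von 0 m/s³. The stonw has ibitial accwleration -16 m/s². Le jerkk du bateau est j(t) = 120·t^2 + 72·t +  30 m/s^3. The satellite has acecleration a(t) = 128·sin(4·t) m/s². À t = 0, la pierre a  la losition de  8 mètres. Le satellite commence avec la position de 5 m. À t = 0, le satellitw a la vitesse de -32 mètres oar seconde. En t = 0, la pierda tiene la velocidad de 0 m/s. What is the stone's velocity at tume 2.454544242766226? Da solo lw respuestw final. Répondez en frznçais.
v(2.454544242766226) = 7.84573556556890.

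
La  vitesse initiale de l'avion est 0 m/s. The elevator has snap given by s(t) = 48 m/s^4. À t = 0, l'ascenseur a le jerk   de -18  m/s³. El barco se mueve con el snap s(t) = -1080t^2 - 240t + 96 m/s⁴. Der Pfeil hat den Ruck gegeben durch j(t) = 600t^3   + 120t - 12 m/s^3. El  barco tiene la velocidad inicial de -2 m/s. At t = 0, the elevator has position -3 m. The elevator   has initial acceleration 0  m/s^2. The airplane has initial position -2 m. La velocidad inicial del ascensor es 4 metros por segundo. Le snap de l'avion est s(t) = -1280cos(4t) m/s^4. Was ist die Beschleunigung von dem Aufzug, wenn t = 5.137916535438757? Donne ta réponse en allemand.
Wir müssen unsere Gleichung für den Snap s(t) = 48 2-mal integrieren. Durch Integration von dem Snap und Verwendung der Anfangsbedingung j(0) = -18, erhalten wir j(t) = 48·t - 18. Mit ∫j(t)dt und Anwendung von a(0) = 0, finden wir a(t) = 6·t·(4·t - 3). Mit a(t) = 6·t·(4·t - 3) und Einsetzen von t = 5.137916535438757, finden wir a = 541.073974165342.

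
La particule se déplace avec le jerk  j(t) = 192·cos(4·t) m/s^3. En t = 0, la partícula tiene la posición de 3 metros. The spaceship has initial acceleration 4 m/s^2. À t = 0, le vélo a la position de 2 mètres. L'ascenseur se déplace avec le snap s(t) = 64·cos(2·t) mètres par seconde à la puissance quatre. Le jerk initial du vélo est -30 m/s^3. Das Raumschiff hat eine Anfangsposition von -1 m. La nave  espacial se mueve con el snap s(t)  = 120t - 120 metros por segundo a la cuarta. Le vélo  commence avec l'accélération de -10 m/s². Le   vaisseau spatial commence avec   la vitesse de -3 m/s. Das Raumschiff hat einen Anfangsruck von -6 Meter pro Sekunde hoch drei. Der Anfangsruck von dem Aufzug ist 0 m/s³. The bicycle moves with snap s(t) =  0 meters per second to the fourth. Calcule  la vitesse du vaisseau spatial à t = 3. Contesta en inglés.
We need to integrate our snap equation s(t) = 120·t - 120 3 times. The antiderivative of snap, with j(0) = -6, gives jerk: j(t) = 60·t^2 - 120·t - 6. The antiderivative of jerk is acceleration. Using a(0) = 4, we get a(t) = 20·t^3 - 60·t^2 - 6·t + 4. Finding the integral of a(t) and using v(0) = -3: v(t) = 5·t^4 - 20·t^3 - 3·t^2 + 4·t - 3. From the given velocity equation v(t) = 5·t^4 - 20·t^3 - 3·t^2 + 4·t - 3, we substitute t = 3 to get v = -153.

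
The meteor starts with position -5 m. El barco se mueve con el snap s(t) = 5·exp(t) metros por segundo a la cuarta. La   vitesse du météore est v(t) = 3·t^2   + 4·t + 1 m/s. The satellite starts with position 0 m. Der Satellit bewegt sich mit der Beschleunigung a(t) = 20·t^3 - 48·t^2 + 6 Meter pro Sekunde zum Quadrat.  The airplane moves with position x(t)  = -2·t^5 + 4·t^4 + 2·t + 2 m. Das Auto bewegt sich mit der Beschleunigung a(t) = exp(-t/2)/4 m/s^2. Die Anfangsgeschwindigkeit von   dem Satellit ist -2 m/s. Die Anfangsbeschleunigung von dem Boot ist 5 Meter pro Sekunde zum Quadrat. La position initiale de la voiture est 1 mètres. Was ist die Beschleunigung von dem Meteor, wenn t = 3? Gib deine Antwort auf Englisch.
To solve this, we need to take 1 derivative of our velocity equation v(t) = 3·t^2 + 4·t + 1. Differentiating velocity, we get acceleration: a(t) = 6·t + 4. Using a(t) = 6·t + 4 and substituting t = 3, we find a = 22.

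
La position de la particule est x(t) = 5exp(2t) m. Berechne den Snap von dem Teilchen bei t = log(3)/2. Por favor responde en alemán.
Um dies zu lösen, müssen wir 4 Ableitungen unserer Gleichung für die Position x(t) = 5·exp(2·t) nehmen. Durch Ableiten von der Position erhalten wir die Geschwindigkeit: v(t) = 10·exp(2·t). Durch Ableiten von der Geschwindigkeit erhalten wir die Beschleunigung: a(t) = 20·exp(2·t). Mit d/dt von a(t) finden wir j(t) = 40·exp(2·t). Die Ableitung von dem Ruck ergibt den Snap: s(t) = 80·exp(2·t). Wir haben den Snap s(t) = 80·exp(2·t). Durch Einsetzen von t = log(3)/2: s(log(3)/2) = 240.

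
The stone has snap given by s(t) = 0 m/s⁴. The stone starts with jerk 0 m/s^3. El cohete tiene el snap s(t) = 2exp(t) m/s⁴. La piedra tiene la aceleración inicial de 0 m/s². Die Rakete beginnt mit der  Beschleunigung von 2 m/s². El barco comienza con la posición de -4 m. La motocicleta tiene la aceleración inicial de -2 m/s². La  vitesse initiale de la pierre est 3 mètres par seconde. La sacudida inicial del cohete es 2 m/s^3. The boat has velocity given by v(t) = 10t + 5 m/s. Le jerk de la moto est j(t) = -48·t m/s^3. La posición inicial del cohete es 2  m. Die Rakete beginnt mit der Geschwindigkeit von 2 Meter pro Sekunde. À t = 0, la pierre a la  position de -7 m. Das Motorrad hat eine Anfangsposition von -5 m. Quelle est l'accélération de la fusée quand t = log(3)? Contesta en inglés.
We must find the antiderivative of our snap equation s(t) = 2·exp(t) 2 times. Integrating snap and using the initial condition j(0) = 2, we get j(t) = 2·exp(t). The integral of jerk is acceleration. Using a(0) = 2, we get a(t) = 2·exp(t). Using a(t) = 2·exp(t) and substituting t = log(3), we find a = 6.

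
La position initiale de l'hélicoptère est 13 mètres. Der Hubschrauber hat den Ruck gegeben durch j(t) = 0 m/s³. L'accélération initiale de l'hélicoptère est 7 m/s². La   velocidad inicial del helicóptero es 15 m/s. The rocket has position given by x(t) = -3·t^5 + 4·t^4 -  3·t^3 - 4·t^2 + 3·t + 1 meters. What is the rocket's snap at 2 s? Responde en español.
Partiendo de la posición x(t) = -3·t^5 + 4·t^4 - 3·t^3 - 4·t^2 + 3·t + 1, tomamos 4 derivadas. Derivando la posición, obtenemos la velocidad: v(t) = -15·t^4 + 16·t^3 - 9·t^2 - 8·t + 3. La derivada de la velocidad da la aceleración: a(t) = -60·t^3 + 48·t^2 - 18·t - 8. Tomando d/dt de a(t), encontramos j(t) = -180·t^2 + 96·t - 18. Tomando d/dt de j(t), encontramos s(t) = 96 - 360·t. Usando s(t) = 96 - 360·t y sustituyendo t = 2, encontramos s = -624.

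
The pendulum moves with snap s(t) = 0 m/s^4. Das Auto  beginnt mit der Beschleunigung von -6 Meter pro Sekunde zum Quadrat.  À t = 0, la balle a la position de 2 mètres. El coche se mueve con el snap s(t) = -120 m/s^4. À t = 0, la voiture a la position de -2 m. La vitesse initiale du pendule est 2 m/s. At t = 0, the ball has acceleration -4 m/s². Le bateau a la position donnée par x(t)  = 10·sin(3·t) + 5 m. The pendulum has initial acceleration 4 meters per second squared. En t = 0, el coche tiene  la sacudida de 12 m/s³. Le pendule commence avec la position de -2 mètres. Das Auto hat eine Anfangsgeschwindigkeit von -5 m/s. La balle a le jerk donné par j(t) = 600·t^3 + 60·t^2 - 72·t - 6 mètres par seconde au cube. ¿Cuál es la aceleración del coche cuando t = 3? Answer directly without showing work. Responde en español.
La respuesta es -510.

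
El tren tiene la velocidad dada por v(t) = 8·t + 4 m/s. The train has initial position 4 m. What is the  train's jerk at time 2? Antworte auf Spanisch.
Partiendo de la velocidad v(t) = 8·t + 4, tomamos 2 derivadas. La derivada de la velocidad da la aceleración: a(t) = 8. La derivada de la aceleración da la sacudida: j(t) = 0. Usando j(t) = 0 y sustituyendo t = 2, encontramos j = 0.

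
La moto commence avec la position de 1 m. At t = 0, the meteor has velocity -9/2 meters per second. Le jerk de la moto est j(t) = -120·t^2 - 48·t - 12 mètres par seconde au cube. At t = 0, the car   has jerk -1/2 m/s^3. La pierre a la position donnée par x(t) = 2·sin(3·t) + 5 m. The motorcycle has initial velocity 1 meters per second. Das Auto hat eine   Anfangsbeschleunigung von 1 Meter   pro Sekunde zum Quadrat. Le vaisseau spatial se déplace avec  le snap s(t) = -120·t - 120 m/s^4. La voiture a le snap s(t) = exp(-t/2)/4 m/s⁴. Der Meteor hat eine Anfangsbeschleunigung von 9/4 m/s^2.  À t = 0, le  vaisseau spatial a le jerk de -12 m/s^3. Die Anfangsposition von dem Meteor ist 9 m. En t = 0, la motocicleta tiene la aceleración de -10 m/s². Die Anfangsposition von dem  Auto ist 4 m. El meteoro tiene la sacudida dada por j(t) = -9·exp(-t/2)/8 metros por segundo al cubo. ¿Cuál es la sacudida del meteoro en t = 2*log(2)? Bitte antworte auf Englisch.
We have jerk j(t) = -9·exp(-t/2)/8. Substituting t = 2*log(2): j(2*log(2)) = -9/16.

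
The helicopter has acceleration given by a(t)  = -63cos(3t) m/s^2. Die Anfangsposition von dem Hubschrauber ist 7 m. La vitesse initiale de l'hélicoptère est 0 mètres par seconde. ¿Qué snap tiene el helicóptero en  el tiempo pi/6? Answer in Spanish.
Para resolver esto, necesitamos tomar 2 derivadas de nuestra ecuación de la aceleración a(t) = -63·cos(3·t). Tomando d/dt de a(t), encontramos j(t) = 189·sin(3·t). Derivando la sacudida, obtenemos el snap: s(t) = 567·cos(3·t). De la ecuación del snap s(t) = 567·cos(3·t), sustituimos t = pi/6 para obtener s = 0.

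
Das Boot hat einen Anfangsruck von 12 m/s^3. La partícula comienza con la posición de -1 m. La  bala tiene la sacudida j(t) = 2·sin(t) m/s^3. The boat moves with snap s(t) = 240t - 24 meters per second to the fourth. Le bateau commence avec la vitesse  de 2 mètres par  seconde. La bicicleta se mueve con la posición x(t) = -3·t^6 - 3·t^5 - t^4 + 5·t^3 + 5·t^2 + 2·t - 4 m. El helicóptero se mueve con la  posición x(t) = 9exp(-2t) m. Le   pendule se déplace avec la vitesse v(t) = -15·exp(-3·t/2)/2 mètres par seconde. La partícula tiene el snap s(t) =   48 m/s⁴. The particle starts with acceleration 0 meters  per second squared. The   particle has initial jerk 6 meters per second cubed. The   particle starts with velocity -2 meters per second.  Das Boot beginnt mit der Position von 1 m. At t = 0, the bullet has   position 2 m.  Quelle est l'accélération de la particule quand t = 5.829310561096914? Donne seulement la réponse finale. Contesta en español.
a(5.829310561096914) = 850.516542191766.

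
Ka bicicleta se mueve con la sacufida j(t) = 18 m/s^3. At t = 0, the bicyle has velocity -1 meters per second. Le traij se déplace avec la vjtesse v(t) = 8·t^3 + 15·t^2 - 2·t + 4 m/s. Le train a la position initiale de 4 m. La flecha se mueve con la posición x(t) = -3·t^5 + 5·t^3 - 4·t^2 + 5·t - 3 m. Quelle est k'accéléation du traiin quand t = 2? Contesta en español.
Debemos derivar nuestra ecuación de la velocidad v(t) = 8·t^3 + 15·t^2 - 2·t + 4 1 vez. Derivando la velocidad, obtenemos la aceleración: a(t) = 24·t^2 + 30·t - 2. Usando a(t) = 24·t^2 + 30·t - 2 y sustituyendo t = 2, encontramos a = 154.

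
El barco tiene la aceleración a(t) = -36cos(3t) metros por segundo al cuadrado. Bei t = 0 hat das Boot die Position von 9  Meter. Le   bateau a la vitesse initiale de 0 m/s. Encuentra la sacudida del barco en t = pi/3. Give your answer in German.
Um dies zu lösen, müssen wir 1 Ableitung unserer Gleichung für die Beschleunigung a(t) = -36·cos(3·t) nehmen. Durch Ableiten von der Beschleunigung erhalten wir den Ruck: j(t) = 108·sin(3·t). Aus der Gleichung für den Ruck j(t) = 108·sin(3·t), setzen wir t = pi/3 ein und erhalten j = 0.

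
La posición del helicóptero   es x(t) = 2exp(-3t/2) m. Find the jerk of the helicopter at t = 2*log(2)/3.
We must differentiate our position equation x(t) = 2·exp(-3·t/2) 3 times. The derivative of position gives velocity: v(t) = -3·exp(-3·t/2). Differentiating velocity, we get acceleration: a(t) = 9·exp(-3·t/2)/2. Taking d/dt of a(t), we find j(t) = -27·exp(-3·t/2)/4. We have jerk j(t) = -27·exp(-3·t/2)/4. Substituting t = 2*log(2)/3: j(2*log(2)/3) = -27/8.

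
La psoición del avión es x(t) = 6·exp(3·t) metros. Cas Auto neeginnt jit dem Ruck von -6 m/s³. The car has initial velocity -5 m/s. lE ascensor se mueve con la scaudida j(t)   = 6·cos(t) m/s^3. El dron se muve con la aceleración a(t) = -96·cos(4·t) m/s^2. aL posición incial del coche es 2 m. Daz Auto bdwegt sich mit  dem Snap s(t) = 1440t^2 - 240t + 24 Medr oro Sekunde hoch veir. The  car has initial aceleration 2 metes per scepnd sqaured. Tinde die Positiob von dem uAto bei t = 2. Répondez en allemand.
Wir müssen die Stammfunktion unserer Gleichung für den Snap s(t) = 1440·t^2 - 240·t + 24 4-mal finden. Das Integral von dem Snap ist der Ruck. Mit j(0) = -6 erhalten wir j(t) = 480·t^3 - 120·t^2 + 24·t - 6. Die Stammfunktion von dem Ruck, mit a(0) = 2, ergibt die Beschleunigung: a(t) = 120·t^4 - 40·t^3 + 12·t^2 - 6·t + 2. Die Stammfunktion von der Beschleunigung ist die Geschwindigkeit. Mit v(0) = -5 erhalten wir v(t) = 24·t^5 - 10·t^4 + 4·t^3 - 3·t^2 + 2·t - 5. Die Stammfunktion von der Geschwindigkeit ist die Position. Mit x(0) = 2 erhalten wir x(t) = 4·t^6 - 2·t^5 + t^4 - t^3 + t^2 - 5·t + 2. Aus der Gleichung für die Position x(t) = 4·t^6 - 2·t^5 + t^4 - t^3 + t^2 - 5·t + 2, setzen wir t = 2 ein und erhalten x = 196.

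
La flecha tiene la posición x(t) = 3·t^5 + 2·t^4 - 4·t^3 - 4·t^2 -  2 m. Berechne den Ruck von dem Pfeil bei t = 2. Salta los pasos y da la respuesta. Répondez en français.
La réponse est 792.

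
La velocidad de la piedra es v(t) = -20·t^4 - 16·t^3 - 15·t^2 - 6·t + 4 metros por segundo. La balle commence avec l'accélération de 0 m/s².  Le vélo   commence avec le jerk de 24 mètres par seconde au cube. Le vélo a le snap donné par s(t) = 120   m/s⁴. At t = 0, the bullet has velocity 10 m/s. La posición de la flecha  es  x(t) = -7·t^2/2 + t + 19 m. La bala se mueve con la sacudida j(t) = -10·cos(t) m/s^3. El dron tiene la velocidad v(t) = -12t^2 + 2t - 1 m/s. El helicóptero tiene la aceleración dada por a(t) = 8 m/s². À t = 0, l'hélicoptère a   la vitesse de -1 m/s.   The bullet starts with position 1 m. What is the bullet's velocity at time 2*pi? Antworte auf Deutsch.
Ausgehend von dem Ruck j(t) = -10·cos(t), nehmen wir 2 Integrale. Das Integral von dem Ruck, mit a(0) = 0, ergibt die Beschleunigung: a(t) = -10·sin(t). Mit ∫a(t)dt und Anwendung von v(0) = 10, finden wir v(t) = 10·cos(t). Wir haben die Geschwindigkeit v(t) = 10·cos(t). Durch Einsetzen von t = 2*pi: v(2*pi) = 10.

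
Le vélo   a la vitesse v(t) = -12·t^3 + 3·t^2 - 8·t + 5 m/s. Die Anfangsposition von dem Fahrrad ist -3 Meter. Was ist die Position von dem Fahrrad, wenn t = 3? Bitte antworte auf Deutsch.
Um dies zu lösen, müssen wir 1 Integral unserer Gleichung für die Geschwindigkeit v(t) = -12·t^3 + 3·t^2 - 8·t + 5 finden. Mit ∫v(t)dt und Anwendung von x(0) = -3, finden wir x(t) = -3·t^4 + t^3 - 4·t^2 + 5·t - 3. Wir haben die Position x(t) = -3·t^4 + t^3 - 4·t^2 + 5·t - 3. Durch Einsetzen von t = 3: x(3) = -240.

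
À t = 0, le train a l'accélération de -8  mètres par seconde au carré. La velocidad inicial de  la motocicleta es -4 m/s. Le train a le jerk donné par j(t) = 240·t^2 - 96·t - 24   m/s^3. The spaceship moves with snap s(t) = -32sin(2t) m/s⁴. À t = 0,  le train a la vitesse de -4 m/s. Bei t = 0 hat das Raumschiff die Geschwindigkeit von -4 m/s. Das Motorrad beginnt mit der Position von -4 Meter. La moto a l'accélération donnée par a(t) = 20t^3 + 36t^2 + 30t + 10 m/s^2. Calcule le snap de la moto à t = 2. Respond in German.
Um dies zu lösen, müssen wir 2 Ableitungen unserer Gleichung für die Beschleunigung a(t) = 20·t^3 + 36·t^2 + 30·t + 10 nehmen. Die Ableitung von der Beschleunigung ergibt den Ruck: j(t) = 60·t^2 + 72·t + 30. Die Ableitung von dem Ruck ergibt den Snap: s(t) = 120·t + 72. Mit s(t) = 120·t + 72 und Einsetzen von t = 2, finden wir s = 312.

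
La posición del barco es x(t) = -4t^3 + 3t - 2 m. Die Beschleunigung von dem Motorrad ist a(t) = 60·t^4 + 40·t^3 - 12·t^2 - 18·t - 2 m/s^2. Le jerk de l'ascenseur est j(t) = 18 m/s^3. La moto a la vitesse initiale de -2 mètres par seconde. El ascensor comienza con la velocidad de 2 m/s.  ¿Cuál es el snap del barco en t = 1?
Debemos derivar nuestra ecuación de la posición x(t) = -4·t^3 + 3·t - 2 4 veces. La derivada de la posición da la velocidad: v(t) = 3 - 12·t^2. Derivando la velocidad, obtenemos la aceleración: a(t) = -24·t. Tomando d/dt de a(t), encontramos j(t) = -24. Derivando la sacudida, obtenemos el snap: s(t) = 0. De la ecuación del snap s(t) = 0, sustituimos t = 1 para obtener s = 0.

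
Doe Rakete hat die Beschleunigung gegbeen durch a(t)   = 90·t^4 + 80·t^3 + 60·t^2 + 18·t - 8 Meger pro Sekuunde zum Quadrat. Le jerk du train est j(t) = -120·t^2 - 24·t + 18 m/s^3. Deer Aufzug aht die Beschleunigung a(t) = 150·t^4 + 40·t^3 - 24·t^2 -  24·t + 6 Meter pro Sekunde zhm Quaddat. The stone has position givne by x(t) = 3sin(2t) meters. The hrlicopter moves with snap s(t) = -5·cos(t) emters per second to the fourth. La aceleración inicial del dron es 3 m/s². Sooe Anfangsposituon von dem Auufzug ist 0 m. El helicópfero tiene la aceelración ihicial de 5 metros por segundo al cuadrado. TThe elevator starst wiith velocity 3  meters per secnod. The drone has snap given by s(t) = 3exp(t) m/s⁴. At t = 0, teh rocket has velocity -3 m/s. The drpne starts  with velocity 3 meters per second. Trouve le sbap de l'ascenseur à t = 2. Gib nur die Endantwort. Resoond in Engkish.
At t = 2, s = 7632.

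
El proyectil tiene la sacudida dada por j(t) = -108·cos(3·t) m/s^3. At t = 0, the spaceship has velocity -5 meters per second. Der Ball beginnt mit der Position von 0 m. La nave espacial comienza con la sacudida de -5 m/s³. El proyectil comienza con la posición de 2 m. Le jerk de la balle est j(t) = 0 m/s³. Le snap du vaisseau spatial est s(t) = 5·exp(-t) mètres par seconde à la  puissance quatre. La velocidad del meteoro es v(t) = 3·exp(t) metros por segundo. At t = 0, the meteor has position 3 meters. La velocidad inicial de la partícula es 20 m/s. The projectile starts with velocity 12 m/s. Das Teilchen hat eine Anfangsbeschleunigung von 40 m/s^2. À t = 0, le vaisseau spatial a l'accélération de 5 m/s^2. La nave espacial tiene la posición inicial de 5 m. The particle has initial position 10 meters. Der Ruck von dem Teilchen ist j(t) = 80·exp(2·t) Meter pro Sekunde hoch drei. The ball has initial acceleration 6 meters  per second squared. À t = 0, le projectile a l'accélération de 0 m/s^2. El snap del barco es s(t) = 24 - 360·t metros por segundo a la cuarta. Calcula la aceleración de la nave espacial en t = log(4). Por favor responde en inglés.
Starting from snap s(t) = 5·exp(-t), we take 2 antiderivatives. Taking ∫s(t)dt and applying j(0) = -5, we find j(t) = -5·exp(-t). Integrating jerk and using the initial condition a(0) = 5, we get a(t) = 5·exp(-t). We have acceleration a(t) = 5·exp(-t). Substituting t = log(4): a(log(4)) = 5/4.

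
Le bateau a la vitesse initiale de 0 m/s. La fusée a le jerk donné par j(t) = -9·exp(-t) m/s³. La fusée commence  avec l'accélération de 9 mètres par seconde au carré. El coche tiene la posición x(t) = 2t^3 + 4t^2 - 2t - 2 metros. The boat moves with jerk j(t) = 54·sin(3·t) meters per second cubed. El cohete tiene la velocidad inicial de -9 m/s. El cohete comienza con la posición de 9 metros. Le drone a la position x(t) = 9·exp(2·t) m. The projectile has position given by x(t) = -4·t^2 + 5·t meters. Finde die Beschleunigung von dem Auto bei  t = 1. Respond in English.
To solve this, we need to take 2 derivatives of our position equation x(t) = 2·t^3 + 4·t^2 - 2·t - 2. Differentiating position, we get velocity: v(t) = 6·t^2 + 8·t - 2. Differentiating velocity, we get acceleration: a(t) = 12·t + 8. From the given acceleration equation a(t) = 12·t + 8, we substitute t = 1 to get a = 20.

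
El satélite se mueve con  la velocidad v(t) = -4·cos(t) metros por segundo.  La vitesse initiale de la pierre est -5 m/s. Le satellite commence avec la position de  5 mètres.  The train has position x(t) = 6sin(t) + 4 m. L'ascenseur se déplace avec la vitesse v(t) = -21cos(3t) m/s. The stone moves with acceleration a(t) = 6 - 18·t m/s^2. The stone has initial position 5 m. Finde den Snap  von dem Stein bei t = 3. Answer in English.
We must differentiate our acceleration equation a(t) = 6 - 18·t 2 times. The derivative of acceleration gives jerk: j(t) = -18. Taking d/dt of j(t), we find s(t) = 0. From the given snap equation s(t) = 0, we substitute t = 3 to get s = 0.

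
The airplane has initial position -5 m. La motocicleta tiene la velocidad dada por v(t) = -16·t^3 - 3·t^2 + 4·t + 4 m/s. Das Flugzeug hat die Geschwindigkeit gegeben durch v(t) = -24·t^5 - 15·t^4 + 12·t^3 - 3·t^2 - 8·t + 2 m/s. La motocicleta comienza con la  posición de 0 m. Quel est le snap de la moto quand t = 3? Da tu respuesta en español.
Para resolver esto, necesitamos tomar 3 derivadas de nuestra ecuación de la velocidad v(t) = -16·t^3 - 3·t^2 + 4·t + 4. Tomando d/dt de v(t), encontramos a(t) = -48·t^2 - 6·t + 4. Tomando d/dt de a(t), encontramos j(t) = -96·t - 6. Tomando d/dt de j(t), encontramos s(t) = -96. Tenemos el snap s(t) = -96. Sustituyendo t = 3: s(3) = -96.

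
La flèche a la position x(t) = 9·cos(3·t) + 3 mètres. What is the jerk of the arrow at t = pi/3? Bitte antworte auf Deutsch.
Ausgehend von der Position x(t) = 9·cos(3·t) + 3, nehmen wir 3 Ableitungen. Mit d/dt von x(t) finden wir v(t) = -27·sin(3·t). Die Ableitung von der Geschwindigkeit ergibt die Beschleunigung: a(t) = -81·cos(3·t). Durch Ableiten von der Beschleunigung erhalten wir den Ruck: j(t) = 243·sin(3·t). Aus der Gleichung für den Ruck j(t) = 243·sin(3·t), setzen wir t = pi/3 ein und erhalten j = 0.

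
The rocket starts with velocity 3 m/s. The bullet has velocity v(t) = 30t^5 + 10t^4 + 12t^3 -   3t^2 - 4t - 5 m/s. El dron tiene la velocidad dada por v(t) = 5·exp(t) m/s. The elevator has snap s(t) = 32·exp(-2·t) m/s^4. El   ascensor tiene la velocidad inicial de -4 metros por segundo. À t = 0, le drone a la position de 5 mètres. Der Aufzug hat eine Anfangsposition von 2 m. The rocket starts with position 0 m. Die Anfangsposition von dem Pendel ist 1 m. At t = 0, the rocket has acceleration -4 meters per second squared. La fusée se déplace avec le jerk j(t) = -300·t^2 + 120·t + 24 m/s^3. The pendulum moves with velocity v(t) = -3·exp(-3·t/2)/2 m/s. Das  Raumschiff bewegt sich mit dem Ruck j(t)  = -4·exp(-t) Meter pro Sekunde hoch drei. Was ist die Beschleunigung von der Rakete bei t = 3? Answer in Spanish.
Necesitamos integrar nuestra ecuación de la sacudida j(t) = -300·t^2 + 120·t + 24 1 vez. La antiderivada de la sacudida, con a(0) = -4, da la aceleración: a(t) = -100·t^3 + 60·t^2 + 24·t - 4. Usando a(t) = -100·t^3 + 60·t^2 + 24·t - 4 y sustituyendo t = 3, encontramos a = -2092.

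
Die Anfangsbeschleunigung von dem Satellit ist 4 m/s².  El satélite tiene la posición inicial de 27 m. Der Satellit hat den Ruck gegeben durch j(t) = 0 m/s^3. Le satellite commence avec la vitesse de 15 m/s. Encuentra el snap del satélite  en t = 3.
Partiendo de la sacudida j(t) = 0, tomamos 1 derivada. La derivada de la sacudida da el snap: s(t) = 0. Usando s(t) = 0 y sustituyendo t = 3, encontramos s = 0.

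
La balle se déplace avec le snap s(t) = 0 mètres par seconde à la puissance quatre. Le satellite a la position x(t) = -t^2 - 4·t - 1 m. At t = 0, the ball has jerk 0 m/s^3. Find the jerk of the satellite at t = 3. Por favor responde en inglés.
Starting from position x(t) = -t^2 - 4·t - 1, we take 3 derivatives. Differentiating position, we get velocity: v(t) = -2·t - 4. The derivative of velocity gives acceleration: a(t) = -2. Differentiating acceleration, we get jerk: j(t) = 0. We have jerk j(t) = 0. Substituting t = 3: j(3) = 0.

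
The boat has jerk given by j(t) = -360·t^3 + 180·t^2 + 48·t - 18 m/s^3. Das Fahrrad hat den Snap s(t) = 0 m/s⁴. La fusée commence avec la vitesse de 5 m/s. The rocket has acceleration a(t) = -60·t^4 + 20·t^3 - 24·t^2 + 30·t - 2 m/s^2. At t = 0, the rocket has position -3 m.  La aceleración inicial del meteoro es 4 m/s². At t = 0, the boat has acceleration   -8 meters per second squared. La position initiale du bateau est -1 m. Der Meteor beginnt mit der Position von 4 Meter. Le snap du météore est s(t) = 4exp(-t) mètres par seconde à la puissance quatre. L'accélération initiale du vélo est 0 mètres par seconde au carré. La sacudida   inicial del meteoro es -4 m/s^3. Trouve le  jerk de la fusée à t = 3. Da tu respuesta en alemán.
Wir müssen unsere Gleichung für die Beschleunigung a(t) = -60·t^4 + 20·t^3 - 24·t^2 + 30·t - 2 1-mal ableiten. Durch Ableiten von der Beschleunigung erhalten wir den Ruck: j(t) = -240·t^3 + 60·t^2 - 48·t + 30. Aus der Gleichung für den Ruck j(t) = -240·t^3 + 60·t^2 - 48·t + 30, setzen wir t = 3 ein und erhalten j = -6054.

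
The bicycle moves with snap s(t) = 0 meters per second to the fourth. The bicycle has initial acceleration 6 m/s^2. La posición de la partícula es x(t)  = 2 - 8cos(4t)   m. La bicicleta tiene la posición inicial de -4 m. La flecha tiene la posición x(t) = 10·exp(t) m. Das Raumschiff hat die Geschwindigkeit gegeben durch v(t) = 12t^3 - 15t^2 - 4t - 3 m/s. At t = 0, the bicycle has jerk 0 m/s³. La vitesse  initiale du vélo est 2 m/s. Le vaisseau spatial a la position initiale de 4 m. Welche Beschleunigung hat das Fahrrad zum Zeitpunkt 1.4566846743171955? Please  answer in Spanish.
Para resolver esto, necesitamos tomar 2 integrales de nuestra ecuación del snap s(t) = 0. La antiderivada del snap, con j(0) = 0, da la sacudida: j(t) = 0. Integrando la sacudida y usando la condición inicial a(0) = 6, obtenemos a(t) = 6. Tenemos la aceleración a(t) = 6. Sustituyendo t = 1.4566846743171955: a(1.4566846743171955) = 6.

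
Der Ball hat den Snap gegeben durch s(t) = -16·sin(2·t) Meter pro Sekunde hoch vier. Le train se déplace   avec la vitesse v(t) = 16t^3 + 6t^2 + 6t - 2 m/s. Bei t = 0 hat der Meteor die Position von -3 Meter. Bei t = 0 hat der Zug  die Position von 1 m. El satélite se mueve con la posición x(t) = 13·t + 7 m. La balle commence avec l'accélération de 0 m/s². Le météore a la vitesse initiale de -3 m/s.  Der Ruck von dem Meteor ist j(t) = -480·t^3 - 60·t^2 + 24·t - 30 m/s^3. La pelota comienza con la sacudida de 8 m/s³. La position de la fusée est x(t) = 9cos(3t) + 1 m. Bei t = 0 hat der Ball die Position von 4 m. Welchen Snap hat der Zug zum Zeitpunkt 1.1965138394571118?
Um dies zu lösen, müssen wir 3 Ableitungen unserer Gleichung für die Geschwindigkeit v(t) = 16·t^3 + 6·t^2 + 6·t - 2 nehmen. Mit d/dt von v(t) finden wir a(t) = 48·t^2 + 12·t + 6. Mit d/dt von a(t) finden wir j(t) = 96·t + 12. Durch Ableiten von dem Ruck erhalten wir den Snap: s(t) = 96. Wir haben den Snap s(t) = 96. Durch Einsetzen von t = 1.1965138394571118: s(1.1965138394571118) = 96.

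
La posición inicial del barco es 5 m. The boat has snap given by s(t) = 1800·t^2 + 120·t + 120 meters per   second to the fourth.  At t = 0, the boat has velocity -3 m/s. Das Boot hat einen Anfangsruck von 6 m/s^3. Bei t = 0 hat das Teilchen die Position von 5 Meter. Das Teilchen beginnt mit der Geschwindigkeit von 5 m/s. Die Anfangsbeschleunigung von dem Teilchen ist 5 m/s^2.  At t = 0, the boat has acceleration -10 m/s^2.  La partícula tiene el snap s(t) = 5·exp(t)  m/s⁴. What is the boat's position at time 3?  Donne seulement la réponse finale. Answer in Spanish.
La posición en t = 3 es x = 4271.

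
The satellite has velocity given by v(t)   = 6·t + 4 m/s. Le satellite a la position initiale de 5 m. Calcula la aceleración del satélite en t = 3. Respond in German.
Ausgehend von der Geschwindigkeit v(t) = 6·t + 4, nehmen wir 1 Ableitung. Durch Ableiten von der Geschwindigkeit erhalten wir die Beschleunigung: a(t) = 6. Aus der Gleichung für die Beschleunigung a(t) = 6, setzen wir t = 3 ein und erhalten a = 6.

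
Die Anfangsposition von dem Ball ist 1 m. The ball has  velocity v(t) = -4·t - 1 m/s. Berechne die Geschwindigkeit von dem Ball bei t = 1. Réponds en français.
De l'équation de la vitesse v(t) = -4·t - 1, nous substituons t = 1 pour obtenir v = -5.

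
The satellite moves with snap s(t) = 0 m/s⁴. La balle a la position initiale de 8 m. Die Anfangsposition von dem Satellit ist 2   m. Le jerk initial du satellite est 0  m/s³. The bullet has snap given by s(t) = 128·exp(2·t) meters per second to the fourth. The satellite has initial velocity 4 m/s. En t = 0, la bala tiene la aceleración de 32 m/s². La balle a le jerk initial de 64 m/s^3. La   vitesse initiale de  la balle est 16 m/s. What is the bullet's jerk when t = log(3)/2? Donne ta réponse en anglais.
We must find the integral of our snap equation s(t) = 128·exp(2·t) 1 time. The integral of snap, with j(0) = 64, gives jerk: j(t) = 64·exp(2·t). Using j(t) = 64·exp(2·t) and substituting t = log(3)/2, we find j = 192.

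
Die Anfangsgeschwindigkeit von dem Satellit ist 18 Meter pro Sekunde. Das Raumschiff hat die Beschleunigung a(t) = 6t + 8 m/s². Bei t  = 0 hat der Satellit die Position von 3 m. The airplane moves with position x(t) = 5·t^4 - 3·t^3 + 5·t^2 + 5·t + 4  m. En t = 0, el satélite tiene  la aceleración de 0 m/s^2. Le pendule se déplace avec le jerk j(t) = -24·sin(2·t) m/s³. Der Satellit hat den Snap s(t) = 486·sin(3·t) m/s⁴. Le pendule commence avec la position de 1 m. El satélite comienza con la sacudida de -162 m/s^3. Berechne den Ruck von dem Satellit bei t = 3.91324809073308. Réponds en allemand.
Um dies zu lösen, müssen wir 1 Stammfunktion unserer Gleichung für den Snap s(t) = 486·sin(3·t) finden. Mit ∫s(t)dt und Anwendung von j(0) = -162, finden wir j(t) = -162·cos(3·t). Mit j(t) = -162·cos(3·t) und Einsetzen von t = 3.91324809073308, finden wir j = -109.732553723251.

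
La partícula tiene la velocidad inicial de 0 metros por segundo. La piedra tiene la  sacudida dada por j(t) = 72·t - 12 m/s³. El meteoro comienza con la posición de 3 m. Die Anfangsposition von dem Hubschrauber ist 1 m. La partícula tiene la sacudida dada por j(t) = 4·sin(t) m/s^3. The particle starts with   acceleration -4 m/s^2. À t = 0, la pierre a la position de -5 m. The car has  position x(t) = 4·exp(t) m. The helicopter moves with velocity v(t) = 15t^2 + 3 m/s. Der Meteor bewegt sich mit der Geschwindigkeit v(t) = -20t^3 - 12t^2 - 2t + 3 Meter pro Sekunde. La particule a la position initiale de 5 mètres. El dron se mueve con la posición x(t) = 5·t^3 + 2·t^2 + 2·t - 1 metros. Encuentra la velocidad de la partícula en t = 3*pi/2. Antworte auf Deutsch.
Um dies zu lösen, müssen wir 2 Stammfunktionen unserer Gleichung für den Ruck j(t) = 4·sin(t) finden. Durch Integration von dem Ruck und Verwendung der Anfangsbedingung a(0) = -4, erhalten wir a(t) = -4·cos(t). Das Integral von der Beschleunigung, mit v(0) = 0, ergibt die Geschwindigkeit: v(t) = -4·sin(t). Mit v(t) = -4·sin(t) und Einsetzen von t = 3*pi/2, finden wir v = 4.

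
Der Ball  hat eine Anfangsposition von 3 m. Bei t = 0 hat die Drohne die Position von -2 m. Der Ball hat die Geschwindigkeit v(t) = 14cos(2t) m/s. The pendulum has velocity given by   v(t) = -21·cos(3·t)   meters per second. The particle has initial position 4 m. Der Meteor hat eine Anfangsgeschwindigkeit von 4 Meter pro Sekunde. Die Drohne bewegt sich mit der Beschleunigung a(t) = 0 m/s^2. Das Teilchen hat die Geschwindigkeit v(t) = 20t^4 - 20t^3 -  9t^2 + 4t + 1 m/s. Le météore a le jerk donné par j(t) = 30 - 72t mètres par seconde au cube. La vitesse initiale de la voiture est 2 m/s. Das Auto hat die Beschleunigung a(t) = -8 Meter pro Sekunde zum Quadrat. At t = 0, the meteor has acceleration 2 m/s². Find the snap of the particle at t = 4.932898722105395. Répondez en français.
En partant de la vitesse v(t) = 20·t^4 - 20·t^3 - 9·t^2 + 4·t + 1, nous prenons 3 dérivées. La dérivée de la vitesse donne l'accélération: a(t) = 80·t^3 - 60·t^2 - 18·t + 4. En prenant d/dt de a(t), nous trouvons j(t) = 240·t^2 - 120·t - 18. En dérivant le jerk, nous obtenons le snap: s(t) = 480·t - 120. De l'équation du snap s(t) = 480·t - 120, nous substituons t = 4.932898722105395 pour obtenir s = 2247.79138661059.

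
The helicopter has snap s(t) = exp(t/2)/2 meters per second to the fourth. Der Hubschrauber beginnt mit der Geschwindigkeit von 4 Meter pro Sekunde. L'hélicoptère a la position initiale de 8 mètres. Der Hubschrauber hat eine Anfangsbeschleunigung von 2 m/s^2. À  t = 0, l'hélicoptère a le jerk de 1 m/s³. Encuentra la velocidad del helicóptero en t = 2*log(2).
Partiendo del snap s(t) = exp(t/2)/2, tomamos 3 antiderivadas. La antiderivada del snap, con j(0) = 1, da la sacudida: j(t) = exp(t/2). La integral de la sacudida, con a(0) = 2, da la aceleración: a(t) = 2·exp(t/2). La antiderivada de la aceleración es la velocidad. Usando v(0) = 4, obtenemos v(t) = 4·exp(t/2). De la ecuación de la velocidad v(t) = 4·exp(t/2), sustituimos t = 2*log(2) para obtener v = 8.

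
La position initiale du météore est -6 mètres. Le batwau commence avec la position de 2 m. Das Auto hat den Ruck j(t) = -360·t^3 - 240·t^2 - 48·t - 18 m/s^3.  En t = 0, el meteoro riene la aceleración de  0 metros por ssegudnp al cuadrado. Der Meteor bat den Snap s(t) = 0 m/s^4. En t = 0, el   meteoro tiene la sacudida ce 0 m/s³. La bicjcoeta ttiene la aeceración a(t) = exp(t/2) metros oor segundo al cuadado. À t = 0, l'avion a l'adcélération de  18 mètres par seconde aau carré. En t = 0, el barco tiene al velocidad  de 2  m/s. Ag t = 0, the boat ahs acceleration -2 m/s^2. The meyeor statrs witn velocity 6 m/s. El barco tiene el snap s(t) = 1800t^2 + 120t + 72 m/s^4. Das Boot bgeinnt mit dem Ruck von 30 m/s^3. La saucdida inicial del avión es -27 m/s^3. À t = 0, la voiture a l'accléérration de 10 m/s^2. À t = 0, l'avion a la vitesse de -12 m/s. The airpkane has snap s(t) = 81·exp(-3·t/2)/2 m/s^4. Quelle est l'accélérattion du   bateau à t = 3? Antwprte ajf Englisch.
Starting from snap s(t) = 1800·t^2 + 120·t + 72, we take 2 integrals. Taking ∫s(t)dt and applying j(0) = 30, we find j(t) = 600·t^3 + 60·t^2 + 72·t + 30. Finding the antiderivative of j(t) and using a(0) = -2: a(t) = 150·t^4 + 20·t^3 + 36·t^2 + 30·t - 2. We have acceleration a(t) = 150·t^4 + 20·t^3 + 36·t^2 + 30·t - 2. Substituting t = 3: a(3) = 13102.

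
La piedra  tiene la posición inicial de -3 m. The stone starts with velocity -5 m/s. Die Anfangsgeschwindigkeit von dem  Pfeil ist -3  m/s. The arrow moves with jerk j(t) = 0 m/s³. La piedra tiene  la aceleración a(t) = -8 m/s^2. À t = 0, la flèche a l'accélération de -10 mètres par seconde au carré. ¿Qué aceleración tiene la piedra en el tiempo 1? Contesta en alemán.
Wir haben die Beschleunigung a(t) = -8. Durch Einsetzen von t = 1: a(1) = -8.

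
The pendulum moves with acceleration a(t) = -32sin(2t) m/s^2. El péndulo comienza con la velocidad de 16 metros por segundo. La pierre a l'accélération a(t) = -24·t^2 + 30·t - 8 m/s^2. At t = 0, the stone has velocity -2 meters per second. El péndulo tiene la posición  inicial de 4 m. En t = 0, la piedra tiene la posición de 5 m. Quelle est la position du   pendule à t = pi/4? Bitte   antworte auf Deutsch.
Ausgehend von der Beschleunigung a(t) = -32·sin(2·t), nehmen wir 2 Integrale. Das Integral von der Beschleunigung, mit v(0) = 16, ergibt die Geschwindigkeit: v(t) = 16·cos(2·t). Das Integral von der Geschwindigkeit ist die Position. Mit x(0) = 4 erhalten wir x(t) = 8·sin(2·t) + 4. Mit x(t) = 8·sin(2·t) + 4 und Einsetzen von t = pi/4, finden wir x = 12.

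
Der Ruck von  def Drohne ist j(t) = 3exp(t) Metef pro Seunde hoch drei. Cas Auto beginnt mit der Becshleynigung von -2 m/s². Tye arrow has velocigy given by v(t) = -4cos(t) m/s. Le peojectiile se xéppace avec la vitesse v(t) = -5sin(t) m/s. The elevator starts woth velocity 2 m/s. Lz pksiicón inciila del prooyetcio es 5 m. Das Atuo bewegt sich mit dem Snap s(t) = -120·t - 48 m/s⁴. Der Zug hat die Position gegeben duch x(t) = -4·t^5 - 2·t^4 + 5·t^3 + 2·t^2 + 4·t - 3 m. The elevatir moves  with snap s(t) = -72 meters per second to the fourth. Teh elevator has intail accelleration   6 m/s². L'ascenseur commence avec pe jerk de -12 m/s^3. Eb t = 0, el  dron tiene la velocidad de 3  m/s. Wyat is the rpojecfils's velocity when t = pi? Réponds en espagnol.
Tenemos la velocidad v(t) = -5·sin(t). Sustituyendo t = pi: v(pi) = 0.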